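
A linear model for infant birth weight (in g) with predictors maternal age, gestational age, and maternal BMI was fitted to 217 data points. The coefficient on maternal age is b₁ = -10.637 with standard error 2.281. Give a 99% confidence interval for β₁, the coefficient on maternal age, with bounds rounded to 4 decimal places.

df = n − k − 1 = 217 − 3 − 1 = 213.
t* = t_{0.005, 213} = 2.599108.
Margin = t* × SE = 2.599108 × 2.281 = 5.928565.
CI: -10.637 ± 5.928565 → (-16.5656, -4.7084).
With 99% confidence, each one-unit increase in maternal age is associated with a change of between -16.5656 and -4.7084 g in infant birth weight, holding the other predictors fixed.

(-16.5656, -4.7084)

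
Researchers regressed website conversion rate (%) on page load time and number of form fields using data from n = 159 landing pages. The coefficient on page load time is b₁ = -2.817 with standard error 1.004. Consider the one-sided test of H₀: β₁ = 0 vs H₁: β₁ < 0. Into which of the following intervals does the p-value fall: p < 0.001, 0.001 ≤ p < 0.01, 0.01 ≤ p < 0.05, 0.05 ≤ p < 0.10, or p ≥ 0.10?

t = -2.817 / 1.004 = -2.806.
df = n − k − 1 = 159 − 2 − 1 = 156.
One-sided p = P(T_{156} < t) ≈ 0.0028.
So 0.001 ≤ p < 0.01.

0.001 ≤ p < 0.01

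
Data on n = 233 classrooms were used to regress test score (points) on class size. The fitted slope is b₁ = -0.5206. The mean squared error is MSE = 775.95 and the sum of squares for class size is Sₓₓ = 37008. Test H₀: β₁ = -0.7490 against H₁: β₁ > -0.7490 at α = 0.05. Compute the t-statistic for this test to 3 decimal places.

SE(b₁) = √(MSE/Sₓₓ) = √(775.95/37008) = 0.1448.
t = (-0.5206 − (-0.7490)) / 0.1448 = 1.577.
df = n − 2 = 231.
One-sided p ≈ 0.0580, which is ≥ 0.05, so fail to reject H₀.
The data do not give significant evidence that the true slope on class size exceeds -0.7490 points per unit.

t = 1.577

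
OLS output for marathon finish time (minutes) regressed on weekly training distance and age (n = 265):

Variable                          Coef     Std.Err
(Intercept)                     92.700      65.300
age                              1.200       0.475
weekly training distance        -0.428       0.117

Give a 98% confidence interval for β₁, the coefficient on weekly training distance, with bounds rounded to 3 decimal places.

(-0.702, -0.154)

Read off: b = -0.428, SE = 0.117 for weekly training distance.
df = n − k − 1 = 265 − 2 − 1 = 262.
t* = t_{0.01, 262} = 2.340665.
Margin = t* × SE = 2.340665 × 0.117 = 0.27386.
CI: -0.428 ± 0.27386 → (-0.702, -0.154).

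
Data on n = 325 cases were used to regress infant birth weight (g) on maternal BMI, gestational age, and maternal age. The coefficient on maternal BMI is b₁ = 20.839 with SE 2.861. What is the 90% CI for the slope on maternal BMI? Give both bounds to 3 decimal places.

df = n − k − 1 = 325 − 3 − 1 = 321.
t* = t_{0.05, 321} = 1.649614.
Margin = t* × SE = 1.649614 × 2.861 = 4.71955.
CI: 20.839 ± 4.71955 → (16.119, 25.559).
With 90% confidence, each one-unit increase in maternal BMI is associated with a change of between 16.119 and 25.559 g in infant birth weight, holding the other predictors fixed.

(16.119, 25.559)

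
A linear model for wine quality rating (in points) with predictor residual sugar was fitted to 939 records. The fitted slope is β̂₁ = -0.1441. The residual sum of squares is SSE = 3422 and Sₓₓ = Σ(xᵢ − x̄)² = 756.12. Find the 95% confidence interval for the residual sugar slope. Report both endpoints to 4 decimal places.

MSE = SSE/(n − 2) = 3422/937 = 3.65208.
SE(β̂₁) = √(MSE/Sₓₓ) = √(3.65208/756.12) = 0.0694984.
df = n − 2 = 937.
t* = t_{0.025, 937} = 1.962499.
Margin = t* × SE = 1.962499 × 0.0694984 = 0.136391.
CI: -0.1441 ± 0.136391 → (-0.2805, -0.0077).
With 95% confidence, each one-unit increase in residual sugar is associated with a change of between -0.2805 and -0.0077 points in wine quality rating.

(-0.2805, -0.0077)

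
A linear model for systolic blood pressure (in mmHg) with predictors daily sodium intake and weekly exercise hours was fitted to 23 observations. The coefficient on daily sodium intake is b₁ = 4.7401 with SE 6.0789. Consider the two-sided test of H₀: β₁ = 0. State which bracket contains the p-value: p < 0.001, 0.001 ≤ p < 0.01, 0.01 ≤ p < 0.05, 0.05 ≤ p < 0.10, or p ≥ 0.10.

p ≥ 0.10

t = 4.7401 / 6.0789 = 0.780.
df = n − k − 1 = 23 − 2 − 1 = 20.
Two-sided p = 2·P(T_{20} > |t|) ≈ 0.4447.
So p ≥ 0.10.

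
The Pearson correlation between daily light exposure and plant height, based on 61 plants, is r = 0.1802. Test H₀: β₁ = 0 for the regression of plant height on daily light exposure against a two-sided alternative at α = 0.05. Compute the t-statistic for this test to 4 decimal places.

t = r·√(n − 2)/√(1 − r²) = 0.1802·√59/√0.967528 = 1.4072.
df = n − 2 = 59.
Two-sided p ≈ 0.1646, which is ≥ 0.05, so fail to reject H₀.
The data do not give significant evidence of a linear association between daily light exposure and plant height.

t = 1.4072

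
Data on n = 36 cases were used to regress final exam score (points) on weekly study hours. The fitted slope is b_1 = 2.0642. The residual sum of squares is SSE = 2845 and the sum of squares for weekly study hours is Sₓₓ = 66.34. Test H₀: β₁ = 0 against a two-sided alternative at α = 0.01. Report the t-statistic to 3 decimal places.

t = 1.838

MSE = SSE/(n − 2) = 2845/34 = 83.6765.
SE(b_1) = √(MSE/Sₓₓ) = √(83.6765/66.34) = 1.12309.
t = 2.0642 / 1.12309 = 1.838.
df = n − 2 = 34.
Two-sided p ≈ 0.0748, which is ≥ 0.01, so fail to reject H₀.
The data do not give significant evidence of an association between weekly study hours and final exam score.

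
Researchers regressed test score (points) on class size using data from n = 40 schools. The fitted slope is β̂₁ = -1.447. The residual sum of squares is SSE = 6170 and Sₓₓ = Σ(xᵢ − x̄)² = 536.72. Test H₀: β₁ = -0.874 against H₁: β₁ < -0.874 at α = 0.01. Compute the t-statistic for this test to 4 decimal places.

t = -1.0418

MSE = SSE/(n − 2) = 6170/38 = 162.368.
SE(β̂₁) = √(MSE/Sₓₓ) = √(162.368/536.72) = 0.550018.
t = (-1.447 − (-0.874)) / 0.550018 = -1.0418.
df = n − 2 = 38.
One-sided p ≈ 0.1520, which is ≥ 0.01, so fail to reject H₀.
The data do not give significant evidence that the true slope on class size is below -0.874 points per unit.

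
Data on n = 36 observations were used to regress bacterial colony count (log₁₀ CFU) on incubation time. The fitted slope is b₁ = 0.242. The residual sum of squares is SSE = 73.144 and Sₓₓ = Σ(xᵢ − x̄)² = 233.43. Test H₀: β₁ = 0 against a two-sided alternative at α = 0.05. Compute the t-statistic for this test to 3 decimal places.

MSE = SSE/(n − 2) = 73.144/34 = 2.15129.
SE(b₁) = √(MSE/Sₓₓ) = √(2.15129/233.43) = 0.0960001.
t = 0.242 / 0.0960001 = 2.521.
df = n − 2 = 34.
Two-sided p ≈ 0.0166, which is < 0.05, so reject H₀.
There is evidence that incubation time is associated with bacterial colony count.

t = 2.521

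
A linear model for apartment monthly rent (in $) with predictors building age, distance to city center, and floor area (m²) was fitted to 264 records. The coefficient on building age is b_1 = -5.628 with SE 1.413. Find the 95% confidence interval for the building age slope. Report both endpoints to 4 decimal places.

df = n − k − 1 = 264 − 3 − 1 = 260.
t* = t_{0.025, 260} = 1.96913.
Margin = t* × SE = 1.96913 × 1.413 = 2.782381.
CI: -5.628 ± 2.782381 → (-8.4104, -2.8456).
With 95% confidence, each one-unit increase in building age is associated with a change of between -8.4104 and -2.8456 $ in apartment monthly rent, holding the other predictors fixed.

(-8.4104, -2.8456)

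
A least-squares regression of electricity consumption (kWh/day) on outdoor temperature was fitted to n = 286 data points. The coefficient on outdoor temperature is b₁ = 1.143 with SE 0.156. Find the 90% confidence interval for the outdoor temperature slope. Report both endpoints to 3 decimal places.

(0.886, 1.400)

df = n − 2 = 286 − 2 = 284.
t* = t_{0.05, 284} = 1.650237.
Margin = t* × SE = 1.650237 × 0.156 = 0.25744.
CI: 1.143 ± 0.25744 → (0.886, 1.400).
With 90% confidence, each one-unit increase in outdoor temperature is associated with a change of between 0.886 and 1.400 kWh/day in electricity consumption.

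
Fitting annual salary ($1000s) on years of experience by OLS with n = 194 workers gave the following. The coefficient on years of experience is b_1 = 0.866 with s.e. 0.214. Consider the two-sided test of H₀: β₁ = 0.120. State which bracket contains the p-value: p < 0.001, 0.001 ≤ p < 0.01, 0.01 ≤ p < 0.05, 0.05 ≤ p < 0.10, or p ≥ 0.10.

t = (0.866 − 0.120) / 0.214 = 3.486.
df = n − 2 = 194 − 2 = 192.
Two-sided p = 2·P(T_{192} > |t|) ≈ 0.0006.
So p < 0.001.

p < 0.001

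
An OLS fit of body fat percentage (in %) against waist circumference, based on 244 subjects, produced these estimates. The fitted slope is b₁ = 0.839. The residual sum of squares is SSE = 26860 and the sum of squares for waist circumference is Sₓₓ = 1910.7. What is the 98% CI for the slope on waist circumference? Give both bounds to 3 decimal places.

(0.275, 1.403)

MSE = SSE/(n − 2) = 26860/242 = 110.992.
SE(b₁) = √(MSE/Sₓₓ) = √(110.992/1910.7) = 0.241018.
df = n − 2 = 242.
t* = t_{0.01, 242} = 2.341855.
Margin = t* × SE = 2.341855 × 0.241018 = 0.56443.
CI: 0.839 ± 0.56443 → (0.275, 1.403).
With 98% confidence, each one-unit increase in waist circumference is associated with a change of between 0.275 and 1.403 % in body fat percentage.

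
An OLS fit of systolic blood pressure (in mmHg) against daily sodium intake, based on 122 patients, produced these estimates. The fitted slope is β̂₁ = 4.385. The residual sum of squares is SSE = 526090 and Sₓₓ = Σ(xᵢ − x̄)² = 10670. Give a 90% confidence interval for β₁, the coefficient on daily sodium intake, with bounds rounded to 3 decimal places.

MSE = SSE/(n − 2) = 526090/120 = 4384.08.
SE(β̂₁) = √(MSE/Sₓₓ) = √(4384.08/10670) = 0.640999.
df = n − 2 = 120.
t* = t_{0.05, 120} = 1.657651.
Margin = t* × SE = 1.657651 × 0.640999 = 1.06255.
CI: 4.385 ± 1.06255 → (3.322, 5.448).
With 90% confidence, each one-unit increase in daily sodium intake is associated with a change of between 3.322 and 5.448 mmHg in systolic blood pressure.

(3.322, 5.448)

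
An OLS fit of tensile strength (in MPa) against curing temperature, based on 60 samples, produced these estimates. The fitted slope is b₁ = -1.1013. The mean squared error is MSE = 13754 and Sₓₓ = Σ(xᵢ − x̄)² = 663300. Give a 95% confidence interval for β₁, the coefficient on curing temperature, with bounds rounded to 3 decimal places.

SE(b₁) = √(MSE/Sₓₓ) = √(13754/663300) = 0.143999.
df = n − 2 = 58.
t* = t_{0.025, 58} = 2.001717.
Margin = t* × SE = 2.001717 × 0.143999 = 0.28825.
CI: -1.1013 ± 0.28825 → (-1.390, -0.813).
With 95% confidence, each one-unit increase in curing temperature is associated with a change of between -1.390 and -0.813 MPa in tensile strength.

(-1.390, -0.813)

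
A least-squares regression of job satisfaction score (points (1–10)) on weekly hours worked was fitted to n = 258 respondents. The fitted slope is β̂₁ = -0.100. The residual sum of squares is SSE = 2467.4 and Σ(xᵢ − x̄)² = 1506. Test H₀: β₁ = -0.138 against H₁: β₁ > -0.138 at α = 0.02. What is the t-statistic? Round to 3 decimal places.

MSE = SSE/(n − 2) = 2467.4/256 = 9.63828.
SE(β̂₁) = √(MSE/Sₓₓ) = √(9.63828/1506) = 0.0799995.
t = (-0.100 − (-0.138)) / 0.0799995 = 0.475.
df = n − 2 = 256.
One-sided p ≈ 0.3176, which is ≥ 0.02, so fail to reject H₀.
The data do not give significant evidence that the true slope on weekly hours worked exceeds -0.138 points (1–10) per unit.

t = 0.475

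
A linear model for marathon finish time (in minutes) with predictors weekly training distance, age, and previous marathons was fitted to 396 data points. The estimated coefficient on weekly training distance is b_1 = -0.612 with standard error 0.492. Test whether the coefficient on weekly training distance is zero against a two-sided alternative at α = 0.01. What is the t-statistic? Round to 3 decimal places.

t = -1.244

H₀: β₁ = 0 vs H₁: β₁ ≠ 0.
t = (b_1 − β₁⁰)/SE = -0.612 / 0.492 = -1.244.
df = n − k − 1 = 396 − 3 − 1 = 392.
Two-sided p ≈ 0.2143, which is ≥ 0.01, so fail to reject H₀.
The data do not give significant evidence of an association between weekly training distance and marathon finish time, after adjusting for the other predictors.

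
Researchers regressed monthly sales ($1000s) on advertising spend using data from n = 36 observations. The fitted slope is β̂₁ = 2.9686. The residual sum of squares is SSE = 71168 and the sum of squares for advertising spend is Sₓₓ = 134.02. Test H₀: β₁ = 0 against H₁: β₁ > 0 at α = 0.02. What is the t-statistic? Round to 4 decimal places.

MSE = SSE/(n − 2) = 71168/34 = 2093.18.
SE(β̂₁) = √(MSE/Sₓₓ) = √(2093.18/134.02) = 3.95201.
t = 2.9686 / 3.95201 = 0.7512.
df = n − 2 = 34.
One-sided p ≈ 0.2289, which is ≥ 0.02, so fail to reject H₀.
The data do not give significant evidence that the true slope on advertising spend is positive.

t = 0.7512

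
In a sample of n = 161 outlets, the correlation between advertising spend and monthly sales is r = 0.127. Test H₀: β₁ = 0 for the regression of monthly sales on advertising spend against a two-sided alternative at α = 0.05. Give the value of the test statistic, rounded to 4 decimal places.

t = r·√(n − 2)/√(1 − r²) = 0.127·√159/√0.983871 = 1.6145.
df = n − 2 = 159.
Two-sided p ≈ 0.1084, which is ≥ 0.05, so fail to reject H₀.
The data do not give significant evidence of a linear association between advertising spend and monthly sales.

t = 1.6145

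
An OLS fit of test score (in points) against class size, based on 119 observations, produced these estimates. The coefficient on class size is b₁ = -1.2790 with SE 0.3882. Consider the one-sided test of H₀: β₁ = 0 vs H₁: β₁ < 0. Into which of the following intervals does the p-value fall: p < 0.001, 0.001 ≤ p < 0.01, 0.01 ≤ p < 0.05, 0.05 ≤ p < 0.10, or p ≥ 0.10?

p < 0.001

t = -1.2790 / 0.3882 = -3.295.
df = n − 2 = 119 − 2 = 117.
One-sided p = P(T_{117} < t) ≈ 0.0007.
So p < 0.001.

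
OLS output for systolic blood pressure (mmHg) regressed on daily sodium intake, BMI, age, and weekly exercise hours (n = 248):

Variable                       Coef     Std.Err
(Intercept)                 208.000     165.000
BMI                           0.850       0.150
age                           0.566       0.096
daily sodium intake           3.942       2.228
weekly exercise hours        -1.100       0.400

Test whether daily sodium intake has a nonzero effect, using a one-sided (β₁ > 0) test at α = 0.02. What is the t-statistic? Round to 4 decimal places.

t = 1.7693

Read off: b = 3.942, SE = 2.228 for daily sodium intake.
H₀: β₁ = 0 vs H₁: β₁ > 0.
t = 3.942 / 2.228 = 1.7693.
df = n − k − 1 = 248 − 4 − 1 = 243.
One-sided p ≈ 0.0390, which is ≥ 0.02, so fail to reject H₀.
The data do not give significant evidence that the true slope on daily sodium intake is positive, holding the other predictors fixed.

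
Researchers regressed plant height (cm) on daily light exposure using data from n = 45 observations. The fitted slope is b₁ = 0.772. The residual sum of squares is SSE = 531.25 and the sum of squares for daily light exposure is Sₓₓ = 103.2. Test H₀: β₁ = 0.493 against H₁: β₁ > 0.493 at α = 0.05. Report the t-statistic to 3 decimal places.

MSE = SSE/(n − 2) = 531.25/43 = 12.3547.
SE(b₁) = √(MSE/Sₓₓ) = √(12.3547/103.2) = 0.345999.
t = (0.772 − 0.493) / 0.345999 = 0.806.
df = n − 2 = 43.
One-sided p ≈ 0.2122, which is ≥ 0.05, so fail to reject H₀.
The data do not give significant evidence that the true slope on daily light exposure exceeds 0.493 cm per unit.

t = 0.806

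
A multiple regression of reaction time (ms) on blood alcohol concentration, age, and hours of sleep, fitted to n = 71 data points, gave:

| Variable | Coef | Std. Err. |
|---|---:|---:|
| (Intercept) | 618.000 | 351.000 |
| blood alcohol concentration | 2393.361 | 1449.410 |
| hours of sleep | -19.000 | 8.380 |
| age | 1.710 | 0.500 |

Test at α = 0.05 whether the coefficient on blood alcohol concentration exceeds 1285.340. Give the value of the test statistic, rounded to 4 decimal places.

Read off: b = 2393.361, SE = 1449.410 for blood alcohol concentration.
H₀: β₁ = 1285.340 vs H₁: β₁ > 1285.340.
t = (2393.361 − 1285.340) / 1449.410 = 0.7645.
df = n − k − 1 = 71 − 3 − 1 = 67.
One-sided p ≈ 0.2236, which is ≥ 0.05, so fail to reject H₀.
The data do not give significant evidence that the true slope on blood alcohol concentration exceeds 1285.340 ms per unit, holding the other predictors fixed.

t = 0.7645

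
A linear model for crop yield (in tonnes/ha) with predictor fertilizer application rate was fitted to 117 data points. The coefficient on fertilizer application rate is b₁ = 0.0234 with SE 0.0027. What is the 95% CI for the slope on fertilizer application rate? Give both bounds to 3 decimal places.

df = n − 2 = 117 − 2 = 115.
t* = t_{0.025, 115} = 1.980808.
Margin = t* × SE = 1.980808 × 0.0027 = 0.00535.
CI: 0.0234 ± 0.00535 → (0.018, 0.029).
With 95% confidence, each one-unit increase in fertilizer application rate is associated with a change of between 0.018 and 0.029 tonnes/ha in crop yield.

(0.018, 0.029)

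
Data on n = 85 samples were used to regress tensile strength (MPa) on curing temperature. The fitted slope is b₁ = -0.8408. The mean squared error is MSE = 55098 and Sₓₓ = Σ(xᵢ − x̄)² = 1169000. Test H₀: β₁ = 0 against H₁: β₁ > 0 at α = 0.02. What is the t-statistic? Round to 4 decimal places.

t = -3.8729

SE(b₁) = √(MSE/Sₓₓ) = √(55098/1169000) = 0.2171.
t = -0.8408 / 0.2171 = -3.8729.
df = n − 2 = 83.
One-sided p ≈ 0.9999, which is ≥ 0.02, so fail to reject H₀.
The data do not give significant evidence that the true slope on curing temperature is positive.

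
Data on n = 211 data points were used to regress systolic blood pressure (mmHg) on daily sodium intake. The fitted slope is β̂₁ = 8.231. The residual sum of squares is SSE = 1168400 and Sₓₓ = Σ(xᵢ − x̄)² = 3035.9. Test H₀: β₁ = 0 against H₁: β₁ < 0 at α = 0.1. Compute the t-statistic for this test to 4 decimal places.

MSE = SSE/(n − 2) = 1168400/209 = 5590.43.
SE(β̂₁) = √(MSE/Sₓₓ) = √(5590.43/3035.9) = 1.357.
t = 8.231 / 1.357 = 6.0656.
df = n − 2 = 209.
One-sided p ≈ 1.0000, which is ≥ 0.1, so fail to reject H₀.
The data do not give significant evidence that the true slope on daily sodium intake is negative.

t = 6.0656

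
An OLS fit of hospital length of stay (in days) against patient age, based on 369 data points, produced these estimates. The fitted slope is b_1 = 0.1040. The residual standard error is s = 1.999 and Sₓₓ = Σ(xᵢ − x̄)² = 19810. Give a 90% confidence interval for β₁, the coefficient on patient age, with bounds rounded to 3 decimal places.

(0.081, 0.127)

SE(b_1) = s/√Sₓₓ = 1.999/√19810 = 0.0142027.
df = n − 2 = 367.
t* = t_{0.05, 367} = 1.649016.
Margin = t* × SE = 1.649016 × 0.0142027 = 0.02342.
CI: 0.1040 ± 0.02342 → (0.081, 0.127).
With 90% confidence, each one-unit increase in patient age is associated with a change of between 0.081 and 0.127 days in hospital length of stay.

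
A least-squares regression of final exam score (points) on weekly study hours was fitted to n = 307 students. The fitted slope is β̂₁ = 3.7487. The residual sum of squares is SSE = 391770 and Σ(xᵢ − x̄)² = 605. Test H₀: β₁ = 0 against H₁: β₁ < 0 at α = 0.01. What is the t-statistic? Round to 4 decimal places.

MSE = SSE/(n − 2) = 391770/305 = 1284.49.
SE(β̂₁) = √(MSE/Sₓₓ) = √(1284.49/605) = 1.4571.
t = 3.7487 / 1.4571 = 2.5727.
df = n − 2 = 305.
One-sided p ≈ 0.9947, which is ≥ 0.01, so fail to reject H₀.
The data do not give significant evidence that the true slope on weekly study hours is negative.

t = 2.5727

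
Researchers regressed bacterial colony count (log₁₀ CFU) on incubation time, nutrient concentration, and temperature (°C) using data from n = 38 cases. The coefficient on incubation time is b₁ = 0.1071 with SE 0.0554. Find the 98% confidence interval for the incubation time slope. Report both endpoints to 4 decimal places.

df = n − k − 1 = 38 − 3 − 1 = 34.
t* = t_{0.01, 34} = 2.44115.
Margin = t* × SE = 2.44115 × 0.0554 = 0.135240.
CI: 0.1071 ± 0.135240 → (-0.0281, 0.2423).
With 98% confidence, each one-unit increase in incubation time is associated with a change of between -0.0281 and 0.2423 log₁₀ CFU in bacterial colony count, holding the other predictors fixed.

(-0.0281, 0.2423)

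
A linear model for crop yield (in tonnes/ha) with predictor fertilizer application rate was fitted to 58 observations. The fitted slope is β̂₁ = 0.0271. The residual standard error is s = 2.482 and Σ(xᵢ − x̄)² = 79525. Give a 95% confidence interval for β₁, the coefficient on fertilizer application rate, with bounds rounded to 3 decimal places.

(0.009, 0.045)

SE(β̂₁) = s/√Sₓₓ = 2.482/√79525 = 0.00880136.
df = n − 2 = 56.
t* = t_{0.025, 56} = 2.003241.
Margin = t* × SE = 2.003241 × 0.00880136 = 0.01763.
CI: 0.0271 ± 0.01763 → (0.009, 0.045).
With 95% confidence, each one-unit increase in fertilizer application rate is associated with a change of between 0.009 and 0.045 tonnes/ha in crop yield.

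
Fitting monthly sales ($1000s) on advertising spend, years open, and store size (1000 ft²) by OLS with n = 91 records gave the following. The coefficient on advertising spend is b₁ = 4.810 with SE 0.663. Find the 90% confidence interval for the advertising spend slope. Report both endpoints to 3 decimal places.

(3.708, 5.912)

df = n − k − 1 = 91 − 3 − 1 = 87.
t* = t_{0.05, 87} = 1.662557.
Margin = t* × SE = 1.662557 × 0.663 = 1.10228.
CI: 4.810 ± 1.10228 → (3.708, 5.912).
With 90% confidence, each one-unit increase in advertising spend is associated with a change of between 3.708 and 5.912 $1000s in monthly sales, holding the other predictors fixed.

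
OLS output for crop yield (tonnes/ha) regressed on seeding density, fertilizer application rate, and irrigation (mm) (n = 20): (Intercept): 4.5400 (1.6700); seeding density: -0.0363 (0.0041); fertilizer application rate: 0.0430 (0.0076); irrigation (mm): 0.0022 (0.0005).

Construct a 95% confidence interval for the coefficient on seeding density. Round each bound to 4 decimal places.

Read off: b = -0.0363, SE = 0.0041 for seeding density.
df = n − k − 1 = 20 − 3 − 1 = 16.
t* = t_{0.025, 16} = 2.119905.
Margin = t* × SE = 2.119905 × 0.0041 = 0.008692.
CI: -0.0363 ± 0.008692 → (-0.0450, -0.0276).

(-0.0450, -0.0276)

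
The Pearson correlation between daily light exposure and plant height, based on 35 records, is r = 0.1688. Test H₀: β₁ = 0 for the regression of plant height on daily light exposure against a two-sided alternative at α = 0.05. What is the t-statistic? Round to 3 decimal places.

t = 0.984

t = r·√(n − 2)/√(1 − r²) = 0.1688·√33/√0.971507 = 0.984.
df = n − 2 = 33.
Two-sided p ≈ 0.3324, which is ≥ 0.05, so fail to reject H₀.
The data do not give significant evidence of a linear association between daily light exposure and plant height.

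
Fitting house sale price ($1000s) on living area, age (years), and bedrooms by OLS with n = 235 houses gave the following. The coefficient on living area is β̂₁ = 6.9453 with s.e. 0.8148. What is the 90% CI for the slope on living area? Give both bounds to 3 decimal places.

df = n − k − 1 = 235 − 3 − 1 = 231.
t* = t_{0.05, 231} = 1.651477.
Margin = t* × SE = 1.651477 × 0.8148 = 1.34562.
CI: 6.9453 ± 1.34562 → (5.600, 8.291).
With 90% confidence, each one-unit increase in living area is associated with a change of between 5.600 and 8.291 $1000s in house sale price, holding the other predictors fixed.

(5.600, 8.291)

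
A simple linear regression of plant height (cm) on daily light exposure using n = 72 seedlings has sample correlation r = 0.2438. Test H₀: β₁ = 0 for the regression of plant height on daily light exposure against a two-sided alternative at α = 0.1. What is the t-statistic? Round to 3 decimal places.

t = 2.103

t = r·√(n − 2)/√(1 − r²) = 0.2438·√70/√0.940562 = 2.103.
df = n − 2 = 70.
Two-sided p ≈ 0.0390, which is < 0.1, so reject H₀.
There is evidence of a linear association between daily light exposure and plant height.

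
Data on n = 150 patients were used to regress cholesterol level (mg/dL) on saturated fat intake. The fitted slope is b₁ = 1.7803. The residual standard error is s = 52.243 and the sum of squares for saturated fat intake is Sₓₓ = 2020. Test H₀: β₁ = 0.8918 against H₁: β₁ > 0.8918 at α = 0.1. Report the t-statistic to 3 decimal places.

SE(b₁) = s/√Sₓₓ = 52.243/√2020 = 1.16239.
t = (1.7803 − 0.8918) / 1.16239 = 0.764.
df = n − 2 = 148.
One-sided p ≈ 0.2229, which is ≥ 0.1, so fail to reject H₀.
The data do not give significant evidence that the true slope on saturated fat intake exceeds 0.8918 mg/dL per unit.

t = 0.764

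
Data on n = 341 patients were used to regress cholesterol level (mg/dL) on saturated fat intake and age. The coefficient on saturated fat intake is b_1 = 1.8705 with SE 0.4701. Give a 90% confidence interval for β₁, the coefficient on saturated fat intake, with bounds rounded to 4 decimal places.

(1.0951, 2.6459)

df = n − k − 1 = 341 − 2 − 1 = 338.
t* = t_{0.05, 338} = 1.649374.
Margin = t* × SE = 1.649374 × 0.4701 = 0.775371.
CI: 1.8705 ± 0.775371 → (1.0951, 2.6459).
With 90% confidence, each one-unit increase in saturated fat intake is associated with a change of between 1.0951 and 2.6459 mg/dL in cholesterol level, holding the other predictors fixed.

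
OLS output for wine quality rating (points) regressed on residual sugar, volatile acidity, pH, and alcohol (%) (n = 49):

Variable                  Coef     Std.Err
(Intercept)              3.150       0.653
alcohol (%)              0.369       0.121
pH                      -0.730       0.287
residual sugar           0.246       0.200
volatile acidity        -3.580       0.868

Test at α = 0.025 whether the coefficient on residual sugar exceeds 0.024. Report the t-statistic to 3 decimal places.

t = 1.110

Read off: b = 0.246, SE = 0.200 for residual sugar.
H₀: β₁ = 0.024 vs H₁: β₁ > 0.024.
t = (0.246 − 0.024) / 0.200 = 1.110.
df = n − k − 1 = 49 − 4 − 1 = 44.
One-sided p ≈ 0.1365, which is ≥ 0.025, so fail to reject H₀.
The data do not give significant evidence that the true slope on residual sugar exceeds 0.024 points per unit, holding the other predictors fixed.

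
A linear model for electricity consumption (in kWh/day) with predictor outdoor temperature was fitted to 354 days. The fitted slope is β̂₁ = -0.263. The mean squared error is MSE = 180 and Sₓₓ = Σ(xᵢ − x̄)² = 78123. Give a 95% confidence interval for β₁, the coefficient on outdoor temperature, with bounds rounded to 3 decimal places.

SE(β̂₁) = √(MSE/Sₓₓ) = √(180/78123) = 0.0480006.
df = n − 2 = 352.
t* = t_{0.025, 352} = 1.966726.
Margin = t* × SE = 1.966726 × 0.0480006 = 0.09440.
CI: -0.263 ± 0.09440 → (-0.357, -0.169).
With 95% confidence, each one-unit increase in outdoor temperature is associated with a change of between -0.357 and -0.169 kWh/day in electricity consumption.

(-0.357, -0.169)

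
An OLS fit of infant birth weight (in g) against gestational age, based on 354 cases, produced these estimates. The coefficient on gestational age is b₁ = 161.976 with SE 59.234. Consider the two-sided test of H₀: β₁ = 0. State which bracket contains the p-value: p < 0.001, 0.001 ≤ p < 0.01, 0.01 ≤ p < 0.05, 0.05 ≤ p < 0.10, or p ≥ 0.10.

0.001 ≤ p < 0.01

t = 161.976 / 59.234 = 2.735.
df = n − 2 = 354 − 2 = 352.
Two-sided p = 2·P(T_{352} > |t|) ≈ 0.0066.
So 0.001 ≤ p < 0.01.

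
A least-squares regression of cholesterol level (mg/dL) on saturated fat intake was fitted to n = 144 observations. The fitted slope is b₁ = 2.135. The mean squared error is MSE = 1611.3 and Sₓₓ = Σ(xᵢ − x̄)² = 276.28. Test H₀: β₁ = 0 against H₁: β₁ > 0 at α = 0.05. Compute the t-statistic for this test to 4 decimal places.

t = 0.8841

SE(b₁) = √(MSE/Sₓₓ) = √(1611.3/276.28) = 2.41498.
t = 2.135 / 2.41498 = 0.8841.
df = n − 2 = 142.
One-sided p ≈ 0.1891, which is ≥ 0.05, so fail to reject H₀.
The data do not give significant evidence that the true slope on saturated fat intake is positive.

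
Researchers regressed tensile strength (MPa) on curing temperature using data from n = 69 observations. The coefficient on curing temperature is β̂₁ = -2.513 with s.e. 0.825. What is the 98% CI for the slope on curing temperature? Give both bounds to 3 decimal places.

(-4.479, -0.547)

df = n − 2 = 69 − 2 = 67.
t* = t_{0.01, 67} = 2.383302.
Margin = t* × SE = 2.383302 × 0.825 = 1.96622.
CI: -2.513 ± 1.96622 → (-4.479, -0.547).
With 98% confidence, each one-unit increase in curing temperature is associated with a change of between -4.479 and -0.547 MPa in tensile strength.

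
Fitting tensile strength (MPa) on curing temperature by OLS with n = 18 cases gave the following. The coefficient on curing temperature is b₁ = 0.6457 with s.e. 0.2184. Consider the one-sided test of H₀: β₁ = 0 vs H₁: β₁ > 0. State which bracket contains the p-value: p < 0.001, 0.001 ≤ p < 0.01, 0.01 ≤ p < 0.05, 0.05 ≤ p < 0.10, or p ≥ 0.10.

0.001 ≤ p < 0.01

t = 0.6457 / 0.2184 = 2.957.
df = n − 2 = 18 − 2 = 16.
One-sided p = P(T_{16} > t) ≈ 0.0046.
So 0.001 ≤ p < 0.01.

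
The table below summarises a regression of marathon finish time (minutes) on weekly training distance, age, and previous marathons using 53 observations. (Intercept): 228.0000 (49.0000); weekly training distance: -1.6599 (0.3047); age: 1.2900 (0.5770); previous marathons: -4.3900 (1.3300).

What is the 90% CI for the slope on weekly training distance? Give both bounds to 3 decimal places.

Read off: b = -1.6599, SE = 0.3047 for weekly training distance.
df = n − k − 1 = 53 − 3 − 1 = 49.
t* = t_{0.05, 49} = 1.676551.
Margin = t* × SE = 1.676551 × 0.3047 = 0.51085.
CI: -1.6599 ± 0.51085 → (-2.171, -1.149).

(-2.171, -1.149)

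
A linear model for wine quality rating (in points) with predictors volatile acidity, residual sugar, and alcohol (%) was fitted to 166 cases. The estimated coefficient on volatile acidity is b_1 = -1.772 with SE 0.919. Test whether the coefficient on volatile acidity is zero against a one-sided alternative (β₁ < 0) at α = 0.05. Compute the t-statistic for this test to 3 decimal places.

H₀: β₁ = 0 vs H₁: β₁ < 0.
t = (b_1 − β₁⁰)/SE = -1.772 / 0.919 = -1.928.
df = n − k − 1 = 166 − 3 − 1 = 162.
One-sided p ≈ 0.0278, which is < 0.05, so reject H₀.
There is evidence that the true slope on volatile acidity is negative, holding the other predictors fixed.

t = -1.928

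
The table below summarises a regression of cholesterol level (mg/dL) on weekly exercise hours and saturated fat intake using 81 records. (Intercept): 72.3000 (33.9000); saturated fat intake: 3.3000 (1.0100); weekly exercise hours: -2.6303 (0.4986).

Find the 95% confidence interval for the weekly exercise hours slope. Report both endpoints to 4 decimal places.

Read off: b = -2.6303, SE = 0.4986 for weekly exercise hours.
df = n − k − 1 = 81 − 2 − 1 = 78.
t* = t_{0.025, 78} = 1.990847.
Margin = t* × SE = 1.990847 × 0.4986 = 0.992636.
CI: -2.6303 ± 0.992636 → (-3.6229, -1.6377).

(-3.6229, -1.6377)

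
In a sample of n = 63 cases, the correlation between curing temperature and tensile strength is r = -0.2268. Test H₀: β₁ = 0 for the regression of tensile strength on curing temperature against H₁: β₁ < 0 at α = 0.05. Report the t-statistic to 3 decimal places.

t = r·√(n − 2)/√(1 − r²) = -0.2268·√61/√0.948562 = -1.819.
df = n − 2 = 61.
One-sided p ≈ 0.0369, which is < 0.05, so reject H₀.
There is evidence of a linear association between curing temperature and tensile strength.

t = -1.819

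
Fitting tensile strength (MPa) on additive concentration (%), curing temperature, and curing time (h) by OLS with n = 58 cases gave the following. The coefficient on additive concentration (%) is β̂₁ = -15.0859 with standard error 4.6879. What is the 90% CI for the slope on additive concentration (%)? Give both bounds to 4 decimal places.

df = n − k − 1 = 58 − 3 − 1 = 54.
t* = t_{0.05, 54} = 1.673565.
Margin = t* × SE = 1.673565 × 4.6879 = 7.845505.
CI: -15.0859 ± 7.845505 → (-22.9314, -7.2404).
With 90% confidence, each one-unit increase in additive concentration (%) is associated with a change of between -22.9314 and -7.2404 MPa in tensile strength, holding the other predictors fixed.

(-22.9314, -7.2404)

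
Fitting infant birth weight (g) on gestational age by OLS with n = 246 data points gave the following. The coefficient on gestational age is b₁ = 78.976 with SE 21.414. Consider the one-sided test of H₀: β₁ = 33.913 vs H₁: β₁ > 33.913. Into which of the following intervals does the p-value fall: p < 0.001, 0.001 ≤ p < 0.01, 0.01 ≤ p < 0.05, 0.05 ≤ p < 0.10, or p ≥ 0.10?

t = (78.976 − 33.913) / 21.414 = 2.104.
df = n − 2 = 246 − 2 = 244.
One-sided p = P(T_{244} > t) ≈ 0.0182.
So 0.01 ≤ p < 0.05.

0.01 ≤ p < 0.05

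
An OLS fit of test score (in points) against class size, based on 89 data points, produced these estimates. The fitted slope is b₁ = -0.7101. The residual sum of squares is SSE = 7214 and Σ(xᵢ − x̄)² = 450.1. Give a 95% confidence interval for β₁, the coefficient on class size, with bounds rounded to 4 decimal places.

(-1.5632, 0.1430)

MSE = SSE/(n − 2) = 7214/87 = 82.9195.
SE(b₁) = √(MSE/Sₓₓ) = √(82.9195/450.1) = 0.429214.
df = n − 2 = 87.
t* = t_{0.025, 87} = 1.987608.
Margin = t* × SE = 1.987608 × 0.429214 = 0.853109.
CI: -0.7101 ± 0.853109 → (-1.5632, 0.1430).
With 95% confidence, each one-unit increase in class size is associated with a change of between -1.5632 and 0.1430 points in test score.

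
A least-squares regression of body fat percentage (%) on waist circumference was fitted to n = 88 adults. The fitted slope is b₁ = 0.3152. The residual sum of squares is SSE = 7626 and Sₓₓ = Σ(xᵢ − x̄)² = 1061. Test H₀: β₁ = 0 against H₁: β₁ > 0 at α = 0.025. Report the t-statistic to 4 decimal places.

t = 1.0903

MSE = SSE/(n − 2) = 7626/86 = 88.6744.
SE(b₁) = √(MSE/Sₓₓ) = √(88.6744/1061) = 0.289096.
t = 0.3152 / 0.289096 = 1.0903.
df = n − 2 = 86.
One-sided p ≈ 0.1393, which is ≥ 0.025, so fail to reject H₀.
The data do not give significant evidence that the true slope on waist circumference is positive.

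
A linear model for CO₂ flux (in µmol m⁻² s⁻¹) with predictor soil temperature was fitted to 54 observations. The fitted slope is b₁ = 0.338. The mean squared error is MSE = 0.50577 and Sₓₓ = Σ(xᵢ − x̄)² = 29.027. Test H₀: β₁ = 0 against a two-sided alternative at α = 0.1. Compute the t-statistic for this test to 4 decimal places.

SE(b₁) = √(MSE/Sₓₓ) = √(0.50577/29.027) = 0.132.
t = 0.338 / 0.132 = 2.5606.
df = n − 2 = 52.
Two-sided p ≈ 0.0134, which is < 0.1, so reject H₀.
There is evidence that soil temperature is associated with CO₂ flux.

t = 2.5606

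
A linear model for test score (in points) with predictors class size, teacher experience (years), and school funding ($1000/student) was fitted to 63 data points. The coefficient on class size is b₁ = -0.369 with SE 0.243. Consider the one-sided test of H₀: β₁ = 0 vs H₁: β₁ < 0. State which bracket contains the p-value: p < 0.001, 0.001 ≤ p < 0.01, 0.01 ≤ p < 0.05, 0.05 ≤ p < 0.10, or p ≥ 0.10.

t = -0.369 / 0.243 = -1.519.
df = n − k − 1 = 63 − 3 − 1 = 59.
One-sided p = P(T_{59} < t) ≈ 0.0671.
So 0.05 ≤ p < 0.10.

0.05 ≤ p < 0.10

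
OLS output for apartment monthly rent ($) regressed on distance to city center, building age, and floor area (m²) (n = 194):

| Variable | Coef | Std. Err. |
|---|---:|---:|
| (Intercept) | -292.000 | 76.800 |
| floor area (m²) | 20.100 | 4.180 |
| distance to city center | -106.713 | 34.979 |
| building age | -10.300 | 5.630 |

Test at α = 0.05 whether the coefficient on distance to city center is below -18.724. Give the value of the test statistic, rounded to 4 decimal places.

t = -2.5155

Read off: b = -106.713, SE = 34.979 for distance to city center.
H₀: β₁ = -18.724 vs H₁: β₁ < -18.724.
t = (-106.713 − (-18.724)) / 34.979 = -2.5155.
df = n − k − 1 = 194 − 3 − 1 = 190.
One-sided p ≈ 0.0064, which is < 0.05, so reject H₀.
There is evidence that the true slope on distance to city center is below -18.724 $ per unit, holding the other predictors fixed.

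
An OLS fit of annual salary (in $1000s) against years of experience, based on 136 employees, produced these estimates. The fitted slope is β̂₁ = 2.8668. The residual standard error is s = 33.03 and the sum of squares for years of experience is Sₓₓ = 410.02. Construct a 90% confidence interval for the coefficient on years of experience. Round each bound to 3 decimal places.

SE(β̂₁) = s/√Sₓₓ = 33.03/√410.02 = 1.6312.
df = n − 2 = 134.
t* = t_{0.05, 134} = 1.656305.
Margin = t* × SE = 1.656305 × 1.6312 = 2.70176.
CI: 2.8668 ± 2.70176 → (0.165, 5.569).
With 90% confidence, each one-unit increase in years of experience is associated with a change of between 0.165 and 5.569 $1000s in annual salary.

(0.165, 5.569)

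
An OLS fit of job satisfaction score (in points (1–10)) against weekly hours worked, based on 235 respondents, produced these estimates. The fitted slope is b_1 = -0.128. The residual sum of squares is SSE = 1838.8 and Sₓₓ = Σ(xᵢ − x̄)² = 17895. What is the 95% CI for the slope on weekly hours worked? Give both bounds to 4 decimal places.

(-0.1694, -0.0866)

MSE = SSE/(n − 2) = 1838.8/233 = 7.89185.
SE(b_1) = √(MSE/Sₓₓ) = √(7.89185/17895) = 0.0210002.
df = n − 2 = 233.
t* = t_{0.025, 233} = 1.970198.
Margin = t* × SE = 1.970198 × 0.0210002 = 0.041375.
CI: -0.128 ± 0.041375 → (-0.1694, -0.0866).
With 95% confidence, each one-unit increase in weekly hours worked is associated with a change of between -0.1694 and -0.0866 points (1–10) in job satisfaction score.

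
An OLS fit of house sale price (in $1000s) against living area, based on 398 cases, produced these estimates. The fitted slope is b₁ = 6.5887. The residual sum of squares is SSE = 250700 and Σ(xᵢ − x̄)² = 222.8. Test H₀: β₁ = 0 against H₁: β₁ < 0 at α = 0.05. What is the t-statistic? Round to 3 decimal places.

t = 3.909

MSE = SSE/(n − 2) = 250700/396 = 633.081.
SE(b₁) = √(MSE/Sₓₓ) = √(633.081/222.8) = 1.68567.
t = 6.5887 / 1.68567 = 3.909.
df = n − 2 = 396.
One-sided p ≈ 0.9999, which is ≥ 0.05, so fail to reject H₀.
The data do not give significant evidence that the true slope on living area is negative.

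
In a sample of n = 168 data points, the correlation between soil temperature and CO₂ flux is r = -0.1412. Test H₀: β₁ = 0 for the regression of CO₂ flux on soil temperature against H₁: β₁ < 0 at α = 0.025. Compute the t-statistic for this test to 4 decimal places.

t = r·√(n − 2)/√(1 − r²) = -0.1412·√166/√0.980063 = -1.8376.
df = n − 2 = 166.
One-sided p ≈ 0.0340, which is ≥ 0.025, so fail to reject H₀.
The data do not give significant evidence of a linear association between soil temperature and CO₂ flux.

t = -1.8376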